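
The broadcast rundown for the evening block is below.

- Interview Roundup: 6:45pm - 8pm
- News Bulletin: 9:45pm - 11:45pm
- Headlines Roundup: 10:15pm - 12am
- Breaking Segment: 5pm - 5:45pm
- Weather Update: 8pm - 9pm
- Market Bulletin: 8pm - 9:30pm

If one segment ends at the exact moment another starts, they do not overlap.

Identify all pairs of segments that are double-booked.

Headlines Roundup & News Bulletin, Market Bulletin & Weather Update

Two intervals overlap when each starts before the other ends.
Sorted by start: Breaking Segment, Interview Roundup, Weather Update, Market Bulletin, News Bulletin, Headlines Roundup.
Interview Roundup starts after Breaking Segment ends, so Breaking Segment has no further overlaps.
Weather Update starts exactly when Interview Roundup ends (back-to-back, no overlap), so Interview Roundup has no further overlaps.
Market Bulletin starts before Weather Update ends → Weather Update and Market Bulletin overlap.
News Bulletin starts after Weather Update ends, so Weather Update has no further overlaps.
News Bulletin starts after Market Bulletin ends, so Market Bulletin has no further overlaps.
Headlines Roundup starts before News Bulletin ends → News Bulletin and Headlines Roundup overlap.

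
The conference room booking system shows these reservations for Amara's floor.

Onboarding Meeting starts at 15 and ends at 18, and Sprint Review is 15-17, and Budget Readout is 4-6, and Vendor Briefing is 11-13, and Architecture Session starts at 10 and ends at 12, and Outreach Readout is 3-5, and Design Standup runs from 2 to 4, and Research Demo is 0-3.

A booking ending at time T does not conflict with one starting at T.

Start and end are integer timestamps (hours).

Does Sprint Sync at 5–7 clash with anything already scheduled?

Research Demo: ends 3 at or before Sprint Sync starts 5 → clear.
Design Standup: ends 4 at or before Sprint Sync starts 5 → clear.
Outreach Readout: ends 5 at or before Sprint Sync starts 5 → clear.
Budget Readout: starts 4 before Sprint Sync ends 7, and ends 6 after Sprint Sync starts 5 → overlap.
Architecture Session: starts 10 at or after Sprint Sync ends 7 → clear.
Vendor Briefing: starts 11 at or after Sprint Sync ends 7 → clear.
Sprint Review: starts 15 at or after Sprint Sync ends 7 → clear.
Onboarding Meeting: starts 15 at or after Sprint Sync ends 7 → clear.
Sprint Sync overlaps Budget Readout.

Yes — it overlaps Budget Readout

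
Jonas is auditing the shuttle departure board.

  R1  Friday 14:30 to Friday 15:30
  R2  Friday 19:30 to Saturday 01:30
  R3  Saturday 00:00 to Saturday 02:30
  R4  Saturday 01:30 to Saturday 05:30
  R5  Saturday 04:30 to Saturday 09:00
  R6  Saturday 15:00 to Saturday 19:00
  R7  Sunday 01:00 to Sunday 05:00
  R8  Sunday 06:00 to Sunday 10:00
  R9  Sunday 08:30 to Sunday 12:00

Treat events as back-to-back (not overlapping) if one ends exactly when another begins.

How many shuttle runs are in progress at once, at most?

2

Sweep the timeline, counting +1 at each start and −1 at each end (ends before starts at a tie):
Friday 14:30 start R1 → 1
Friday 15:30 end R1 → 0
Friday 19:30 start R2 → 1
Saturday 00:00 start R3 → 2
Saturday 01:30 end R2 → 1
Saturday 01:30 start R4 → 2
Saturday 02:30 end R3 → 1
Saturday 04:30 start R5 → 2
Saturday 05:30 end R4 → 1
Saturday 09:00 end R5 → 0
Saturday 15:00 start R6 → 1
Saturday 19:00 end R6 → 0
Sunday 01:00 start R7 → 1
Sunday 05:00 end R7 → 0
Sunday 06:00 start R8 → 1
Sunday 08:30 start R9 → 2
Sunday 10:00 end R8 → 1
Sunday 12:00 end R9 → 0
Peak is 2, at Saturday 00:00 (R2, R3).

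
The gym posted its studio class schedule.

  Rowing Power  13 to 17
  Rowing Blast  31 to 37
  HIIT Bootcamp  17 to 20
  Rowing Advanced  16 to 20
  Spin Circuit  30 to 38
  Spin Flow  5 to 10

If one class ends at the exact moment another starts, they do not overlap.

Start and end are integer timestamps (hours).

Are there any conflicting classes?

Sorted by start: Spin Flow, Rowing Power, Rowing Advanced, HIIT Bootcamp, Spin Circuit, Rowing Blast.
Rowing Power starts after Spin Flow ends — done with Spin Flow.
Rowing Advanced starts before Rowing Power ends → Rowing Power and Rowing Advanced overlap.
That's a conflict, so the schedule is not conflict-free.

Yes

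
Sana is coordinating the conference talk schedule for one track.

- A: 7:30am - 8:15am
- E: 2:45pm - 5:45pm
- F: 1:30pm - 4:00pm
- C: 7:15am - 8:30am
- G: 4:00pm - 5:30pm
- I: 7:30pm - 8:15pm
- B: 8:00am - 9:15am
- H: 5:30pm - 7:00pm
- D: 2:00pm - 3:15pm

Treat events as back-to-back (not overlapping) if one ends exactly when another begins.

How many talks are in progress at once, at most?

3

Sort all start/end points and keep a running count:
7:15am start C → 1
7:30am start A → 2
8:00am start B → 3
8:15am end A → 2
8:30am end C → 1
9:15am end B → 0
1:30pm start F → 1
2:00pm start D → 2
2:45pm start E → 3
3:15pm end D → 2
4:00pm end F → 1
4:00pm start G → 2
5:30pm end G → 1
5:30pm start H → 2
5:45pm end E → 1
7:00pm end H → 0
7:30pm start I → 1
8:15pm end I → 0
Peak is 3, at 8:00am (A, B, C).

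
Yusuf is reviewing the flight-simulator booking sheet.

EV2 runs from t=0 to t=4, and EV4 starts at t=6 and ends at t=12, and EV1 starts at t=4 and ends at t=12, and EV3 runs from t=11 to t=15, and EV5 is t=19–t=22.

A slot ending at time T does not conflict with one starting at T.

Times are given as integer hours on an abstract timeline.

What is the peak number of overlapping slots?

Sweep the timeline, counting +1 at each start and −1 at each end (ends before starts at a tie):
t=0 start EV2 → 1
t=4 end EV2 → 0
t=4 start EV1 → 1
t=6 start EV4 → 2
t=11 start EV3 → 3
t=12 end EV1 → 2
t=12 end EV4 → 1
t=15 end EV3 → 0
t=19 start EV5 → 1
t=22 end EV5 → 0
Peak is 3, at t=11 (EV1, EV3, EV4).

3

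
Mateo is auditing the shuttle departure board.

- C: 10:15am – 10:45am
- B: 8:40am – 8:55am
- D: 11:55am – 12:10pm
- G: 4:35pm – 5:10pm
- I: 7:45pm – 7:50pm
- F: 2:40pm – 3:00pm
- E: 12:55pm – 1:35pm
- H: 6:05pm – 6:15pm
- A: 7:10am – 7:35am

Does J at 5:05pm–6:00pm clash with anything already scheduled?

Yes — it overlaps G

A: ends 7:35am at or before J starts 5:05pm → clear.
B: ends 8:55am at or before J starts 5:05pm → clear.
C: ends 10:45am at or before J starts 5:05pm → clear.
D: ends 12:10pm at or before J starts 5:05pm → clear.
E: ends 1:35pm at or before J starts 5:05pm → clear.
F: ends 3:00pm at or before J starts 5:05pm → clear.
G: starts 4:35pm before J ends 6:00pm, and ends 5:10pm after J starts 5:05pm → overlap.
H: starts 6:05pm at or after J ends 6:00pm → clear.
I: starts 7:45pm at or after J ends 6:00pm → clear.
J overlaps G.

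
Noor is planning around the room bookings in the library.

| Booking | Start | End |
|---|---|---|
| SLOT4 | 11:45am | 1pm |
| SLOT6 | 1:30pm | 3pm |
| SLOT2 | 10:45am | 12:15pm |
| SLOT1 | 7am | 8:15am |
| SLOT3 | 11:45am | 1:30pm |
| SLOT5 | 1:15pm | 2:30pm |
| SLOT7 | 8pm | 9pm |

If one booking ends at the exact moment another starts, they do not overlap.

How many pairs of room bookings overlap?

Sorted by start: SLOT1, SLOT2, SLOT3, SLOT4, SLOT5, SLOT6, SLOT7.
SLOT2 starts after SLOT1 ends; SLOT1 is clear from here.
SLOT3 starts before SLOT2 ends → SLOT2 and SLOT3 overlap.
SLOT4 starts before SLOT2 ends → SLOT2 and SLOT4 overlap.
SLOT5 starts after SLOT2 ends; SLOT2 is clear from here.
SLOT4 starts before SLOT3 ends → SLOT3 and SLOT4 overlap.
SLOT5 starts before SLOT3 ends → SLOT3 and SLOT5 overlap.
SLOT6 starts exactly when SLOT3 ends (back-to-back, no overlap); SLOT3 is clear from here.
SLOT5 starts after SLOT4 ends; SLOT4 is clear from here.
SLOT6 starts before SLOT5 ends → SLOT5 and SLOT6 overlap.
SLOT7 starts after SLOT5 ends.
SLOT7 starts after SLOT6 ends.
Overlapping pairs: SLOT2 & SLOT3, SLOT2 & SLOT4, SLOT3 & SLOT4, SLOT3 & SLOT5, SLOT5 & SLOT6 — 5 in total.

5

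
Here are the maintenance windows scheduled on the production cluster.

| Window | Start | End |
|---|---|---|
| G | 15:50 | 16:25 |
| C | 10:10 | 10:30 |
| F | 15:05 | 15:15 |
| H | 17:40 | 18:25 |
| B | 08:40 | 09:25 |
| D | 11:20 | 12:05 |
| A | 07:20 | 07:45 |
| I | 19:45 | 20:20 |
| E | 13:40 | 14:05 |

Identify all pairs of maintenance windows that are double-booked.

no conflicts

Check each pair: they overlap iff neither finishes before the other starts.
Sorted by start: A, B, C, D, E, F, G, H, I.
B starts after A ends, so A has no further overlaps.
C starts after B ends, so B has no further overlaps.
D starts after C ends, so C has no further overlaps.
E starts after D ends, so D has no further overlaps.
F starts after E ends, so E has no further overlaps.
G starts after F ends, so F has no further overlaps.
H starts after G ends, so G has no further overlaps.
I starts after H ends.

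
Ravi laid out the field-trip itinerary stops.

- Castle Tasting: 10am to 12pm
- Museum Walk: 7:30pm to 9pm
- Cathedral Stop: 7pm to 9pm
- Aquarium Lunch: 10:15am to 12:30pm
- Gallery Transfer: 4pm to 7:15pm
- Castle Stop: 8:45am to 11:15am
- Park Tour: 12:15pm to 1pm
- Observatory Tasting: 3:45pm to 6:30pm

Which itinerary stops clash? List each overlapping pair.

Check each pair: they overlap iff neither finishes before the other starts.
Sorted by start: Castle Stop, Castle Tasting, Aquarium Lunch, Park Tour, Observatory Tasting, Gallery Transfer, Cathedral Stop, Museum Walk.
Castle Tasting starts before Castle Stop ends → Castle Stop and Castle Tasting overlap.
Aquarium Lunch starts before Castle Stop ends → Castle Stop and Aquarium Lunch overlap.
Park Tour starts after Castle Stop ends — done with Castle Stop.
Aquarium Lunch starts before Castle Tasting ends → Castle Tasting and Aquarium Lunch overlap.
Park Tour starts after Castle Tasting ends — done with Castle Tasting.
Park Tour starts before Aquarium Lunch ends → Aquarium Lunch and Park Tour overlap.
Observatory Tasting starts after Aquarium Lunch ends — done with Aquarium Lunch.
Observatory Tasting starts after Park Tour ends — done with Park Tour.
Gallery Transfer starts before Observatory Tasting ends → Observatory Tasting and Gallery Transfer overlap.
Cathedral Stop starts after Observatory Tasting ends — done with Observatory Tasting.
Cathedral Stop starts before Gallery Transfer ends → Gallery Transfer and Cathedral Stop overlap.
Museum Walk starts after Gallery Transfer ends.
Museum Walk starts before Cathedral Stop ends → Cathedral Stop and Museum Walk overlap.

Aquarium Lunch & Castle Stop, Aquarium Lunch & Castle Tasting, Aquarium Lunch & Park Tour, Castle Stop & Castle Tasting, Cathedral Stop & Gallery Transfer, Cathedral Stop & Museum Walk, Gallery Transfer & Observatory Tasting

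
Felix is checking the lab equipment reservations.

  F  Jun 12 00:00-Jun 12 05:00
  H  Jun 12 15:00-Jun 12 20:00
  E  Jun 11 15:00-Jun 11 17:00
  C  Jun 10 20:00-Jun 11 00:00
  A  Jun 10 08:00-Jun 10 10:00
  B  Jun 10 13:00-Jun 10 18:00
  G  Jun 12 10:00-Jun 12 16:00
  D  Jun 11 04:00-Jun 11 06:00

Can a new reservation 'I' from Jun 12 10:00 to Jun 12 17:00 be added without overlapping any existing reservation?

No — it overlaps G, H

A: ends Jun 10 10:00 at or before I starts Jun 12 10:00 → clear.
B: ends Jun 10 18:00 at or before I starts Jun 12 10:00 → clear.
C: ends Jun 11 00:00 at or before I starts Jun 12 10:00 → clear.
D: ends Jun 11 06:00 at or before I starts Jun 12 10:00 → clear.
E: ends Jun 11 17:00 at or before I starts Jun 12 10:00 → clear.
F: ends Jun 12 05:00 at or before I starts Jun 12 10:00 → clear.
G: starts Jun 12 10:00 before I ends Jun 12 17:00, and ends Jun 12 16:00 after I starts Jun 12 10:00 → overlap.
H: starts Jun 12 15:00 before I ends Jun 12 17:00, and ends Jun 12 20:00 after I starts Jun 12 10:00 → overlap.
I overlaps G, H.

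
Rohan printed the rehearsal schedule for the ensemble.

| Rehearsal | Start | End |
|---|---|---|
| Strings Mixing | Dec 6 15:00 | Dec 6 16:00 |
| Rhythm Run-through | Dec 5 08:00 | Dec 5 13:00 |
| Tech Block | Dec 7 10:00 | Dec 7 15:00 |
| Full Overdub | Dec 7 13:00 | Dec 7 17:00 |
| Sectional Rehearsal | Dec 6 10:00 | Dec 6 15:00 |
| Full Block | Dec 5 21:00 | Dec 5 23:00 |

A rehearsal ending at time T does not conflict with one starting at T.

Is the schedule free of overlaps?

Check each pair: they overlap iff neither finishes before the other starts.
Sorted by start: Rhythm Run-through, Full Block, Sectional Rehearsal, Strings Mixing, Tech Block, Full Overdub.
Full Block starts after Rhythm Run-through ends, so nothing later overlaps Rhythm Run-through either.
Sectional Rehearsal starts after Full Block ends, so nothing later overlaps Full Block either.
Strings Mixing starts exactly when Sectional Rehearsal ends (back-to-back, no overlap), so nothing later overlaps Sectional Rehearsal either.
Tech Block starts after Strings Mixing ends, so nothing later overlaps Strings Mixing either.
Full Overdub starts before Tech Block ends → Tech Block and Full Overdub overlap.
That's a conflict, so the schedule is not conflict-free.

No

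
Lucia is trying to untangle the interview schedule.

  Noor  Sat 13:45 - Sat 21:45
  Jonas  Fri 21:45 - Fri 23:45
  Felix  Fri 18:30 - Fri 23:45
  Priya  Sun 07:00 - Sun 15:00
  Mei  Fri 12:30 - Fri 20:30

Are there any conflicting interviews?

Check each pair: they overlap iff neither finishes before the other starts.
Sorted by start: Mei, Felix, Jonas, Noor, Priya.
Felix starts before Mei ends → Mei and Felix overlap.
That's a conflict, so the schedule is not conflict-free.

Yes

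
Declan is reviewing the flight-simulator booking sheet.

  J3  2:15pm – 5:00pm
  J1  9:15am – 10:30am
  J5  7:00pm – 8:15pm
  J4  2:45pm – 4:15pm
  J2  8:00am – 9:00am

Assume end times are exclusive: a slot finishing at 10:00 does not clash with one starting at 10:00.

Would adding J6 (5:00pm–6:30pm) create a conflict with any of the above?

No — it doesn't clash with anything

J2: ends 9:00am at or before J6 starts 5:00pm → clear.
J1: ends 10:30am at or before J6 starts 5:00pm → clear.
J3: ends 5:00pm at or before J6 starts 5:00pm → clear.
J4: ends 4:15pm at or before J6 starts 5:00pm → clear.
J5: starts 7:00pm at or after J6 ends 6:30pm → clear.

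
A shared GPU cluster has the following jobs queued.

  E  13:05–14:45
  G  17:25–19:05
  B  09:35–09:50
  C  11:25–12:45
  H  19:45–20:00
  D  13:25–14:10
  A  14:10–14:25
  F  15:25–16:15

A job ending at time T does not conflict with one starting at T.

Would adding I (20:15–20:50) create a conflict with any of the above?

B: ends 09:50 at or before I starts 20:15 → clear.
C: ends 12:45 at or before I starts 20:15 → clear.
E: ends 14:45 at or before I starts 20:15 → clear.
D: ends 14:10 at or before I starts 20:15 → clear.
A: ends 14:25 at or before I starts 20:15 → clear.
F: ends 16:15 at or before I starts 20:15 → clear.
G: ends 19:05 at or before I starts 20:15 → clear.
H: ends 20:00 at or before I starts 20:15 → clear.

No — it doesn't clash with anything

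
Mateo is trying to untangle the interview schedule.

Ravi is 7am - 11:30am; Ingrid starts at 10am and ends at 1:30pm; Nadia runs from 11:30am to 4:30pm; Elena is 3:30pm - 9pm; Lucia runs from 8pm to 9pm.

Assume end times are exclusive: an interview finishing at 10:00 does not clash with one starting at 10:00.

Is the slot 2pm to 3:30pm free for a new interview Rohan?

Ravi: ends 11:30am at or before Rohan starts 2pm → clear.
Ingrid: ends 1:30pm at or before Rohan starts 2pm → clear.
Nadia: starts 11:30am before Rohan ends 3:30pm, and ends 4:30pm after Rohan starts 2pm → overlap.
Elena: starts 3:30pm at or after Rohan ends 3:30pm → clear.
Lucia: starts 8pm at or after Rohan ends 3:30pm → clear.
Rohan overlaps Nadia.

No — it overlaps Nadia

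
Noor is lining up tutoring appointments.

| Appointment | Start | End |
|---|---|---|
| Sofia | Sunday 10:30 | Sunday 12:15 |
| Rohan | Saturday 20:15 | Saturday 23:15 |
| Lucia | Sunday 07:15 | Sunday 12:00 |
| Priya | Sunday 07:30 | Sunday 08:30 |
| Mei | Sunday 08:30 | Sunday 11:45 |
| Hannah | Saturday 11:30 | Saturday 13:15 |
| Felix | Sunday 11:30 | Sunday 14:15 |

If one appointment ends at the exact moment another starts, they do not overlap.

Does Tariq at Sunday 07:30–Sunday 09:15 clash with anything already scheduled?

Hannah: ends Saturday 13:15 at or before Tariq starts Sunday 07:30 → clear.
Rohan: ends Saturday 23:15 at or before Tariq starts Sunday 07:30 → clear.
Lucia: starts Sunday 07:15 before Tariq ends Sunday 09:15, and ends Sunday 12:00 after Tariq starts Sunday 07:30 → overlap.
Priya: starts Sunday 07:30 before Tariq ends Sunday 09:15, and ends Sunday 08:30 after Tariq starts Sunday 07:30 → overlap.
Mei: starts Sunday 08:30 before Tariq ends Sunday 09:15, and ends Sunday 11:45 after Tariq starts Sunday 07:30 → overlap.
Sofia: starts Sunday 10:30 at or after Tariq ends Sunday 09:15 → clear.
Felix: starts Sunday 11:30 at or after Tariq ends Sunday 09:15 → clear.
Tariq overlaps Mei, Lucia, Priya.

Yes — it overlaps Lucia, Mei, Priya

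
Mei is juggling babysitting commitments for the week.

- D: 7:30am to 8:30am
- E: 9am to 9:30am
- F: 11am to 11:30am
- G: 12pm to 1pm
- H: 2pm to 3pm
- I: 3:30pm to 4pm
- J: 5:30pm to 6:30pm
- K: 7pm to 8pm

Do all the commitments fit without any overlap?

Sorted by start: D, E, F, G, H, I, J, K.
E starts after D ends, so D has no further overlaps.
F starts after E ends, so E has no further overlaps.
G starts after F ends, so F has no further overlaps.
H starts after G ends, so G has no further overlaps.
I starts after H ends, so H has no further overlaps.
J starts after I ends, so I has no further overlaps.
K starts after J ends.
Every pair is clear; the schedule has no overlaps.

Yes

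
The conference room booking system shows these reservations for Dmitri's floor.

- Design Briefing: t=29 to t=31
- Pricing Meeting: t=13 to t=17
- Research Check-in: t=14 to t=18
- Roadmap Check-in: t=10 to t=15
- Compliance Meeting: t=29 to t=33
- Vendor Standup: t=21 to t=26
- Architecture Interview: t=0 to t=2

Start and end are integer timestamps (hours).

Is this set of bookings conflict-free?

No

Two intervals overlap when each starts before the other ends.
Sorted by start: Architecture Interview, Roadmap Check-in, Pricing Meeting, Research Check-in, Vendor Standup, Compliance Meeting, Design Briefing.
Roadmap Check-in starts after Architecture Interview ends — done with Architecture Interview.
Pricing Meeting starts before Roadmap Check-in ends → Roadmap Check-in and Pricing Meeting overlap.
That's a conflict, so the schedule is not conflict-free.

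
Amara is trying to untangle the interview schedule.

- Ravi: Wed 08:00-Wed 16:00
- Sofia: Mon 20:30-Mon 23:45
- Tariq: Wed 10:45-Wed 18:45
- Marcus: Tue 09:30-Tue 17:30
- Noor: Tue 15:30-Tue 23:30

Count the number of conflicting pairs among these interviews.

2

Check each pair: they overlap iff neither finishes before the other starts.
Sorted by start: Sofia, Marcus, Noor, Ravi, Tariq.
Marcus starts after Sofia ends — done with Sofia.
Noor starts before Marcus ends → Marcus and Noor overlap.
Ravi starts after Marcus ends — done with Marcus.
Ravi starts after Noor ends — done with Noor.
Tariq starts before Ravi ends → Ravi and Tariq overlap.
Overlapping pairs: Marcus & Noor, Ravi & Tariq — 2 in total.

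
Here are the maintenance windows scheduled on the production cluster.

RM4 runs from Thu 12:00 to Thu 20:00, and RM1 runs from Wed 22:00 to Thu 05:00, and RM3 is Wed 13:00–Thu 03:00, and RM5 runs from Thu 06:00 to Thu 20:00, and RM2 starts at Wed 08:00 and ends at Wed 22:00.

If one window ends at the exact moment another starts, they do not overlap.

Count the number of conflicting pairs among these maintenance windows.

3

Two intervals overlap when each starts before the other ends.
Sorted by start: RM2, RM3, RM1, RM5, RM4.
RM3 starts before RM2 ends → RM2 and RM3 overlap.
RM1 starts exactly when RM2 ends (back-to-back, no overlap) — done with RM2.
RM1 starts before RM3 ends → RM3 and RM1 overlap.
RM5 starts after RM3 ends — done with RM3.
RM5 starts after RM1 ends — done with RM1.
RM4 starts before RM5 ends → RM5 and RM4 overlap.
Overlapping pairs: RM1 & RM3, RM2 & RM3, RM4 & RM5 — 3 in total.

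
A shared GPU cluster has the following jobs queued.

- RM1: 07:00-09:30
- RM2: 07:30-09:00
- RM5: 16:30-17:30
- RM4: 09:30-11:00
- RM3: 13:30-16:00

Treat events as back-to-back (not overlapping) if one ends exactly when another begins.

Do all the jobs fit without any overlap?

Sorted by start: RM1, RM2, RM4, RM3, RM5.
RM2 starts before RM1 ends → RM1 and RM2 overlap.
That's a conflict, so the schedule is not conflict-free.

No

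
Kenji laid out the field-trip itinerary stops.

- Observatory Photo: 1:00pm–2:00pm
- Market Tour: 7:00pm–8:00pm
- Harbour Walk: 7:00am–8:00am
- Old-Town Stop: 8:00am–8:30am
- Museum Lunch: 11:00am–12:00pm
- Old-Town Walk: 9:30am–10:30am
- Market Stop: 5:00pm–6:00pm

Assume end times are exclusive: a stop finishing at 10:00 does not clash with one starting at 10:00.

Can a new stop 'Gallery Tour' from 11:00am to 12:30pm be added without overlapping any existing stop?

No — it overlaps Museum Lunch

Harbour Walk: ends 8:00am at or before Gallery Tour starts 11:00am → clear.
Old-Town Stop: ends 8:30am at or before Gallery Tour starts 11:00am → clear.
Old-Town Walk: ends 10:30am at or before Gallery Tour starts 11:00am → clear.
Museum Lunch: starts 11:00am before Gallery Tour ends 12:30pm, and ends 12:00pm after Gallery Tour starts 11:00am → overlap.
Observatory Photo: starts 1:00pm at or after Gallery Tour ends 12:30pm → clear.
Market Stop: starts 5:00pm at or after Gallery Tour ends 12:30pm → clear.
Market Tour: starts 7:00pm at or after Gallery Tour ends 12:30pm → clear.
Gallery Tour overlaps Museum Lunch.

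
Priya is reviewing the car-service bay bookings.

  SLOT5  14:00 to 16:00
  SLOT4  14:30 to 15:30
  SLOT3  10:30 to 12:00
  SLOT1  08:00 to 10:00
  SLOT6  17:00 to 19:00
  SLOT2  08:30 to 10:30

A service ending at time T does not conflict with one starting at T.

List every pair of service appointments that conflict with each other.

SLOT1 & SLOT2, SLOT4 & SLOT5

Sorted by start: SLOT1, SLOT2, SLOT3, SLOT5, SLOT4, SLOT6.
SLOT2 starts before SLOT1 ends → SLOT1 and SLOT2 overlap.
SLOT3 starts after SLOT1 ends; SLOT1 is clear from here.
SLOT3 starts exactly when SLOT2 ends (back-to-back, no overlap); SLOT2 is clear from here.
SLOT5 starts after SLOT3 ends; SLOT3 is clear from here.
SLOT4 starts before SLOT5 ends → SLOT5 and SLOT4 overlap.
SLOT6 starts after SLOT5 ends.
SLOT6 starts after SLOT4 ends.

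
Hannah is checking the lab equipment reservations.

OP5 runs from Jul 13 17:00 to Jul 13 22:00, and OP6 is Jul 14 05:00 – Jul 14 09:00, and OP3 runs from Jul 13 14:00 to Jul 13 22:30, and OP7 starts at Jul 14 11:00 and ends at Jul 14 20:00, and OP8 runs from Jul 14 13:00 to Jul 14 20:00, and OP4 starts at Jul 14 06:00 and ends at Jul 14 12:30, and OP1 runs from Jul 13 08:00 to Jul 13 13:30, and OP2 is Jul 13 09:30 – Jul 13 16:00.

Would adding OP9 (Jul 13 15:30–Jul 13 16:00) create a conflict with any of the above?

Yes — it overlaps OP2, OP3

OP1: ends Jul 13 13:30 at or before OP9 starts Jul 13 15:30 → clear.
OP2: starts Jul 13 09:30 before OP9 ends Jul 13 16:00, and ends Jul 13 16:00 after OP9 starts Jul 13 15:30 → overlap.
OP3: starts Jul 13 14:00 before OP9 ends Jul 13 16:00, and ends Jul 13 22:30 after OP9 starts Jul 13 15:30 → overlap.
OP5: starts Jul 13 17:00 at or after OP9 ends Jul 13 16:00 → clear.
OP6: starts Jul 14 05:00 at or after OP9 ends Jul 13 16:00 → clear.
OP4: starts Jul 14 06:00 at or after OP9 ends Jul 13 16:00 → clear.
OP7: starts Jul 14 11:00 at or after OP9 ends Jul 13 16:00 → clear.
OP8: starts Jul 14 13:00 at or after OP9 ends Jul 13 16:00 → clear.
OP9 overlaps OP2, OP3.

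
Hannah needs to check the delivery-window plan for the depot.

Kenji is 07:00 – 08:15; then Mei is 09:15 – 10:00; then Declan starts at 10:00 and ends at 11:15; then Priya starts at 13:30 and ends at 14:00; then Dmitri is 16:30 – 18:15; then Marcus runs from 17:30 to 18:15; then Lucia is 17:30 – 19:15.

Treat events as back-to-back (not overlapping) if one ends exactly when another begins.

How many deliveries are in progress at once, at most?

Sort all start/end points and keep a running count:
07:00 start Kenji → 1
08:15 end Kenji → 0
09:15 start Mei → 1
10:00 end Mei → 0
10:00 start Declan → 1
11:15 end Declan → 0
13:30 start Priya → 1
14:00 end Priya → 0
16:30 start Dmitri → 1
17:30 start Lucia → 2
17:30 start Marcus → 3
18:15 end Dmitri → 2
18:15 end Marcus → 1
19:15 end Lucia → 0
Peak is 3, at 17:30 (Dmitri, Lucia, Marcus).

3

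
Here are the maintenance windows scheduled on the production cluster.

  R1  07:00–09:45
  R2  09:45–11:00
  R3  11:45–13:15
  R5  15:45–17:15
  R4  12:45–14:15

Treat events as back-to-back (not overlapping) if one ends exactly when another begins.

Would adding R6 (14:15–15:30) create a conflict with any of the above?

No — it doesn't clash with anything

R1: ends 09:45 at or before R6 starts 14:15 → clear.
R2: ends 11:00 at or before R6 starts 14:15 → clear.
R3: ends 13:15 at or before R6 starts 14:15 → clear.
R4: ends 14:15 at or before R6 starts 14:15 → clear.
R5: starts 15:45 at or after R6 ends 15:30 → clear.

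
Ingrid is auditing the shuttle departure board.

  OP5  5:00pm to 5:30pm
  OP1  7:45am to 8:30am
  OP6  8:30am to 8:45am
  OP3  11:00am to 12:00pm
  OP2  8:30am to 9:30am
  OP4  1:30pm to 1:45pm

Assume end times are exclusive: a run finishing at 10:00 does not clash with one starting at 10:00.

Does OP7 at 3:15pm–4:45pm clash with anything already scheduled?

No — it doesn't clash with anything

OP1: ends 8:30am at or before OP7 starts 3:15pm → clear.
OP2: ends 9:30am at or before OP7 starts 3:15pm → clear.
OP6: ends 8:45am at or before OP7 starts 3:15pm → clear.
OP3: ends 12:00pm at or before OP7 starts 3:15pm → clear.
OP4: ends 1:45pm at or before OP7 starts 3:15pm → clear.
OP5: starts 5:00pm at or after OP7 ends 4:45pm → clear.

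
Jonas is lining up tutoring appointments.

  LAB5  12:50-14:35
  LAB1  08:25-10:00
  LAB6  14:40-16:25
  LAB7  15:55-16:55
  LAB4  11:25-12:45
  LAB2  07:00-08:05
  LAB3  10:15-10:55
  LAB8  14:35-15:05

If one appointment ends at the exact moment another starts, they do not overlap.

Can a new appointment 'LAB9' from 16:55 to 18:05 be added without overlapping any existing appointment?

Yes — the slot is free

LAB2: ends 08:05 at or before LAB9 starts 16:55 → clear.
LAB1: ends 10:00 at or before LAB9 starts 16:55 → clear.
LAB3: ends 10:55 at or before LAB9 starts 16:55 → clear.
LAB4: ends 12:45 at or before LAB9 starts 16:55 → clear.
LAB5: ends 14:35 at or before LAB9 starts 16:55 → clear.
LAB8: ends 15:05 at or before LAB9 starts 16:55 → clear.
LAB6: ends 16:25 at or before LAB9 starts 16:55 → clear.
LAB7: ends 16:55 at or before LAB9 starts 16:55 → clear.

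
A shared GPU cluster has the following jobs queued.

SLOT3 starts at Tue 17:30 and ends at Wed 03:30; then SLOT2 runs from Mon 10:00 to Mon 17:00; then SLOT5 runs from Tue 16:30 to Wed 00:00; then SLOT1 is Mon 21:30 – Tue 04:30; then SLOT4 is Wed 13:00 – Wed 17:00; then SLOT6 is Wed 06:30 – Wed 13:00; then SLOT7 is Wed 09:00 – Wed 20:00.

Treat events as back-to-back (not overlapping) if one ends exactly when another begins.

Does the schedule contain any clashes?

Yes

Two intervals overlap when each starts before the other ends.
Sorted by start: SLOT2, SLOT1, SLOT5, SLOT3, SLOT6, SLOT7, SLOT4.
SLOT1 starts after SLOT2 ends — done with SLOT2.
SLOT5 starts after SLOT1 ends — done with SLOT1.
SLOT3 starts before SLOT5 ends → SLOT5 and SLOT3 overlap.
That's a conflict, so the schedule is not conflict-free.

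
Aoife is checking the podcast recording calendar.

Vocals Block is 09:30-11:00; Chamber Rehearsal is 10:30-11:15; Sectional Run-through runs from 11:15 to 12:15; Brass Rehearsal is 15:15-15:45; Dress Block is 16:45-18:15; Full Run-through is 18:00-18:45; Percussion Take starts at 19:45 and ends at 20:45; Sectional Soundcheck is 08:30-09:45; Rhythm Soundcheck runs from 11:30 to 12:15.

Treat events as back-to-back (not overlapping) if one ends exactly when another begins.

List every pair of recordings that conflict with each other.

Chamber Rehearsal & Vocals Block, Dress Block & Full Run-through, Rhythm Soundcheck & Sectional Run-through, Sectional Soundcheck & Vocals Block

Check each pair: they overlap iff neither finishes before the other starts.
Sorted by start: Sectional Soundcheck, Vocals Block, Chamber Rehearsal, Sectional Run-through, Rhythm Soundcheck, Brass Rehearsal, Dress Block, Full Run-through, Percussion Take.
Vocals Block starts before Sectional Soundcheck ends → Sectional Soundcheck and Vocals Block overlap.
Chamber Rehearsal starts after Sectional Soundcheck ends, so nothing later overlaps Sectional Soundcheck either.
Chamber Rehearsal starts before Vocals Block ends → Vocals Block and Chamber Rehearsal overlap.
Sectional Run-through starts after Vocals Block ends, so nothing later overlaps Vocals Block either.
Sectional Run-through starts exactly when Chamber Rehearsal ends (back-to-back, no overlap), so nothing later overlaps Chamber Rehearsal either.
Rhythm Soundcheck starts before Sectional Run-through ends → Sectional Run-through and Rhythm Soundcheck overlap.
Brass Rehearsal starts after Sectional Run-through ends, so nothing later overlaps Sectional Run-through either.
Brass Rehearsal starts after Rhythm Soundcheck ends, so nothing later overlaps Rhythm Soundcheck either.
Dress Block starts after Brass Rehearsal ends, so nothing later overlaps Brass Rehearsal either.
Full Run-through starts before Dress Block ends → Dress Block and Full Run-through overlap.
Percussion Take starts after Dress Block ends.
Percussion Take starts after Full Run-through ends.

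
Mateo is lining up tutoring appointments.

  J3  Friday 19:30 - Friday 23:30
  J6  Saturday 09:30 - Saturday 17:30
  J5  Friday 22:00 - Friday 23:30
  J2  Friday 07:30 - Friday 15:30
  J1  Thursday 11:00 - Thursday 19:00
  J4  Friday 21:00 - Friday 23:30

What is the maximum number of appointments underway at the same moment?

3

Sort all start/end points and keep a running count:
Thursday 11:00 start J1 → 1
Thursday 19:00 end J1 → 0
Friday 07:30 start J2 → 1
Friday 15:30 end J2 → 0
Friday 19:30 start J3 → 1
Friday 21:00 start J4 → 2
Friday 22:00 start J5 → 3
Friday 23:30 end J3 → 2
Friday 23:30 end J4 → 1
Friday 23:30 end J5 → 0
Saturday 09:30 start J6 → 1
Saturday 17:30 end J6 → 0
Peak is 3, at Friday 22:00 (J3, J4, J5).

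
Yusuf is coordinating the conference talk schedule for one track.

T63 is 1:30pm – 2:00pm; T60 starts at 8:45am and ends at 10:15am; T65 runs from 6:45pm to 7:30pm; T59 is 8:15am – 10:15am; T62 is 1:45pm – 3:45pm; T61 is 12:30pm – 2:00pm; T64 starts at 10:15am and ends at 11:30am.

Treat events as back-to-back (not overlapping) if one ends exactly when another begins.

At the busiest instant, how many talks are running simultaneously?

Sort all start/end points and keep a running count:
8:15am start T59 → 1
8:45am start T60 → 2
10:15am end T59 → 1
10:15am end T60 → 0
10:15am start T64 → 1
11:30am end T64 → 0
12:30pm start T61 → 1
1:30pm start T63 → 2
1:45pm start T62 → 3
2:00pm end T61 → 2
2:00pm end T63 → 1
3:45pm end T62 → 0
6:45pm start T65 → 1
7:30pm end T65 → 0
Peak is 3, at 1:45pm (T61, T62, T63).

3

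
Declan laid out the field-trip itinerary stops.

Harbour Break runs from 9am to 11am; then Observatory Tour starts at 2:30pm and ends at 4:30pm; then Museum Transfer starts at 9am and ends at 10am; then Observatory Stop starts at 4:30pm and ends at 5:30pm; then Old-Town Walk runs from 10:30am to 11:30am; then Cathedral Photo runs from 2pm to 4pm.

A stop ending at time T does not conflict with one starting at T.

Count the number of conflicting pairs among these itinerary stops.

3

Sorted by start: Harbour Break, Museum Transfer, Old-Town Walk, Cathedral Photo, Observatory Tour, Observatory Stop.
Museum Transfer starts before Harbour Break ends → Harbour Break and Museum Transfer overlap.
Old-Town Walk starts before Harbour Break ends → Harbour Break and Old-Town Walk overlap.
Cathedral Photo starts after Harbour Break ends — done with Harbour Break.
Old-Town Walk starts after Museum Transfer ends — done with Museum Transfer.
Cathedral Photo starts after Old-Town Walk ends — done with Old-Town Walk.
Observatory Tour starts before Cathedral Photo ends → Cathedral Photo and Observatory Tour overlap.
Observatory Stop starts after Cathedral Photo ends.
Observatory Stop starts exactly when Observatory Tour ends (back-to-back, no overlap).
Overlapping pairs: Cathedral Photo & Observatory Tour, Harbour Break & Museum Transfer, Harbour Break & Old-Town Walk — 3 in total.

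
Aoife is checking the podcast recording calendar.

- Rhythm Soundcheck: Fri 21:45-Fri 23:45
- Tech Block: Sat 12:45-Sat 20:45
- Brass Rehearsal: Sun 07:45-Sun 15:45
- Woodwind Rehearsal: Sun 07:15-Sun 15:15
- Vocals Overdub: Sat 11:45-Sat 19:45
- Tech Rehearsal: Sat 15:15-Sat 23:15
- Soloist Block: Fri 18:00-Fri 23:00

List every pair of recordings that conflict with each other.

Brass Rehearsal & Woodwind Rehearsal, Rhythm Soundcheck & Soloist Block, Tech Block & Tech Rehearsal, Tech Block & Vocals Overdub, Tech Rehearsal & Vocals Overdub

Two intervals overlap when each starts before the other ends.
Sorted by start: Soloist Block, Rhythm Soundcheck, Vocals Overdub, Tech Block, Tech Rehearsal, Woodwind Rehearsal, Brass Rehearsal.
Rhythm Soundcheck starts before Soloist Block ends → Soloist Block and Rhythm Soundcheck overlap.
Vocals Overdub starts after Soloist Block ends — done with Soloist Block.
Vocals Overdub starts after Rhythm Soundcheck ends — done with Rhythm Soundcheck.
Tech Block starts before Vocals Overdub ends → Vocals Overdub and Tech Block overlap.
Tech Rehearsal starts before Vocals Overdub ends → Vocals Overdub and Tech Rehearsal overlap.
Woodwind Rehearsal starts after Vocals Overdub ends — done with Vocals Overdub.
Tech Rehearsal starts before Tech Block ends → Tech Block and Tech Rehearsal overlap.
Woodwind Rehearsal starts after Tech Block ends — done with Tech Block.
Woodwind Rehearsal starts after Tech Rehearsal ends — done with Tech Rehearsal.
Brass Rehearsal starts before Woodwind Rehearsal ends → Woodwind Rehearsal and Brass Rehearsal overlap.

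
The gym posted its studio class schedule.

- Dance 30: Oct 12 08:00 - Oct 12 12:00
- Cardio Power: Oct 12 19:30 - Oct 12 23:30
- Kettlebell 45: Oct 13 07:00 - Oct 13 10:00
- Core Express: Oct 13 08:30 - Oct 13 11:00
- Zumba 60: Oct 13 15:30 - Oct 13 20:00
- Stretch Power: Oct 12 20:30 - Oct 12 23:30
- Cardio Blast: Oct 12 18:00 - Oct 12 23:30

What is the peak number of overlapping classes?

Walk through starts and ends in time order (an end at T is processed before a start at T):
Oct 12 08:00 start Dance 30 → 1
Oct 12 12:00 end Dance 30 → 0
Oct 12 18:00 start Cardio Blast → 1
Oct 12 19:30 start Cardio Power → 2
Oct 12 20:30 start Stretch Power → 3
Oct 12 23:30 end Cardio Blast → 2
Oct 12 23:30 end Cardio Power → 1
Oct 12 23:30 end Stretch Power → 0
Oct 13 07:00 start Kettlebell 45 → 1
Oct 13 08:30 start Core Express → 2
Oct 13 10:00 end Kettlebell 45 → 1
Oct 13 11:00 end Core Express → 0
Oct 13 15:30 start Zumba 60 → 1
Oct 13 20:00 end Zumba 60 → 0
Peak is 3, at Oct 12 20:30 (Cardio Blast, Cardio Power, Stretch Power).

3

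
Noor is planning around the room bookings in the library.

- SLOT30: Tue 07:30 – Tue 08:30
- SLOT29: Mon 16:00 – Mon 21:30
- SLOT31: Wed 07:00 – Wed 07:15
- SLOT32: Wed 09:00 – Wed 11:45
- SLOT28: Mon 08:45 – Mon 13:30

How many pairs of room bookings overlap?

0

Sorted by start: SLOT28, SLOT29, SLOT30, SLOT31, SLOT32.
SLOT29 starts after SLOT28 ends, so nothing later overlaps SLOT28 either.
SLOT30 starts after SLOT29 ends, so nothing later overlaps SLOT29 either.
SLOT31 starts after SLOT30 ends, so nothing later overlaps SLOT30 either.
SLOT32 starts after SLOT31 ends.
No pair overlaps.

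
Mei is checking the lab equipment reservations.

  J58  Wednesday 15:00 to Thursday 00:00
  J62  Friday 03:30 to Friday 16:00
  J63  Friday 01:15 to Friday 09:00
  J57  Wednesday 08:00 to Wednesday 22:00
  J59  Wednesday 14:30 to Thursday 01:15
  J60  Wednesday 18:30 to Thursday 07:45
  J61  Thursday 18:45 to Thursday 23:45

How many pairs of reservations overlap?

7

Check each pair: they overlap iff neither finishes before the other starts.
Sorted by start: J57, J59, J58, J60, J61, J63, J62.
J59 starts before J57 ends → J57 and J59 overlap.
J58 starts before J57 ends → J57 and J58 overlap.
J60 starts before J57 ends → J57 and J60 overlap.
J61 starts after J57 ends, so nothing later overlaps J57 either.
J58 starts before J59 ends → J59 and J58 overlap.
J60 starts before J59 ends → J59 and J60 overlap.
J61 starts after J59 ends, so nothing later overlaps J59 either.
J60 starts before J58 ends → J58 and J60 overlap.
J61 starts after J58 ends, so nothing later overlaps J58 either.
J61 starts after J60 ends, so nothing later overlaps J60 either.
J63 starts after J61 ends, so nothing later overlaps J61 either.
J62 starts before J63 ends → J63 and J62 overlap.
Overlapping pairs: J57 & J58, J57 & J59, J57 & J60, J58 & J59, J58 & J60, J59 & J60, J62 & J63 — 7 in total.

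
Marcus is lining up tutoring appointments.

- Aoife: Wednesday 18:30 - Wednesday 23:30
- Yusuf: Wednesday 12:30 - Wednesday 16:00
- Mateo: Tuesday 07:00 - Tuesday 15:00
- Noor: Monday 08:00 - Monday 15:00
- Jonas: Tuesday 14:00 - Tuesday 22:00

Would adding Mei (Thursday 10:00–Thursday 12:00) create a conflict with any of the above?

No — it doesn't clash with anything

Noor: ends Monday 15:00 at or before Mei starts Thursday 10:00 → clear.
Mateo: ends Tuesday 15:00 at or before Mei starts Thursday 10:00 → clear.
Jonas: ends Tuesday 22:00 at or before Mei starts Thursday 10:00 → clear.
Yusuf: ends Wednesday 16:00 at or before Mei starts Thursday 10:00 → clear.
Aoife: ends Wednesday 23:30 at or before Mei starts Thursday 10:00 → clear.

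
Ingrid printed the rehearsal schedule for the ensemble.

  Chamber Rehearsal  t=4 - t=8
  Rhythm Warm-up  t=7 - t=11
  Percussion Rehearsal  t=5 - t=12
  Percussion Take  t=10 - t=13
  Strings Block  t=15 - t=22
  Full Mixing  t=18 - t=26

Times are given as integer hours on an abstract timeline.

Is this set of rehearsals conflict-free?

Sorted by start: Chamber Rehearsal, Percussion Rehearsal, Rhythm Warm-up, Percussion Take, Strings Block, Full Mixing.
Percussion Rehearsal starts before Chamber Rehearsal ends → Chamber Rehearsal and Percussion Rehearsal overlap.
That's a conflict, so the schedule is not conflict-free.

No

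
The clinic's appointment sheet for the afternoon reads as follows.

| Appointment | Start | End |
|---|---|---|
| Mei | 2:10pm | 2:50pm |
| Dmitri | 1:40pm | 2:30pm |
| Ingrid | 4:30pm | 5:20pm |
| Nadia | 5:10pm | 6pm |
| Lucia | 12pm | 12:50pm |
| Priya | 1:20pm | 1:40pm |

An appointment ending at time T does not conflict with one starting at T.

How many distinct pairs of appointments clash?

Check each pair: they overlap iff neither finishes before the other starts.
Sorted by start: Lucia, Priya, Dmitri, Mei, Ingrid, Nadia.
Priya starts after Lucia ends, so Lucia has no further overlaps.
Dmitri starts exactly when Priya ends (back-to-back, no overlap), so Priya has no further overlaps.
Mei starts before Dmitri ends → Dmitri and Mei overlap.
Ingrid starts after Dmitri ends, so Dmitri has no further overlaps.
Ingrid starts after Mei ends, so Mei has no further overlaps.
Nadia starts before Ingrid ends → Ingrid and Nadia overlap.
Overlapping pairs: Dmitri & Mei, Ingrid & Nadia — 2 in total.

2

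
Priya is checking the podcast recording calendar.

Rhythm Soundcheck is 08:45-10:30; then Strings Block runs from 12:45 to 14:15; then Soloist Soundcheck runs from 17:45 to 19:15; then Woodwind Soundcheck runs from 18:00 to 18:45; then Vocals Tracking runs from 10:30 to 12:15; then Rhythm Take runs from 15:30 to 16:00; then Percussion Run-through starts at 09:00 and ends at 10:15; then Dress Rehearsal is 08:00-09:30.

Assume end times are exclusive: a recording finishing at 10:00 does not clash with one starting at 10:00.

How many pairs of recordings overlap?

Sorted by start: Dress Rehearsal, Rhythm Soundcheck, Percussion Run-through, Vocals Tracking, Strings Block, Rhythm Take, Soloist Soundcheck, Woodwind Soundcheck.
Rhythm Soundcheck starts before Dress Rehearsal ends → Dress Rehearsal and Rhythm Soundcheck overlap.
Percussion Run-through starts before Dress Rehearsal ends → Dress Rehearsal and Percussion Run-through overlap.
Vocals Tracking starts after Dress Rehearsal ends, so Dress Rehearsal has no further overlaps.
Percussion Run-through starts before Rhythm Soundcheck ends → Rhythm Soundcheck and Percussion Run-through overlap.
Vocals Tracking starts exactly when Rhythm Soundcheck ends (back-to-back, no overlap), so Rhythm Soundcheck has no further overlaps.
Vocals Tracking starts after Percussion Run-through ends, so Percussion Run-through has no further overlaps.
Strings Block starts after Vocals Tracking ends, so Vocals Tracking has no further overlaps.
Rhythm Take starts after Strings Block ends, so Strings Block has no further overlaps.
Soloist Soundcheck starts after Rhythm Take ends, so Rhythm Take has no further overlaps.
Woodwind Soundcheck starts before Soloist Soundcheck ends → Soloist Soundcheck and Woodwind Soundcheck overlap.
Overlapping pairs: Dress Rehearsal & Percussion Run-through, Dress Rehearsal & Rhythm Soundcheck, Percussion Run-through & Rhythm Soundcheck, Soloist Soundcheck & Woodwind Soundcheck — 4 in total.

4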